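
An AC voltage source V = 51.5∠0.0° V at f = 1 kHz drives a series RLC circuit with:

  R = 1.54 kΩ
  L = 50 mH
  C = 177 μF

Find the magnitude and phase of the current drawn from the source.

Step 1 — Angular frequency: ω = 2π·f = 2π·1000 = 6283 rad/s.
Step 2 — Component impedances:
  R: Z = R = 1540 Ω
  L: Z = jωL = j·6283·0.05 = 0 + j314.2 Ω
  C: Z = 1/(jωC) = -j/(ω·C) = 0 - j0.8992 Ω
Step 3 — Series combination: Z_total = R + L + C = 1540 + j313.3 Ω = 1572∠11.5° Ω.
Step 4 — Source phasor: V = 51.5∠0.0° V = 51.5 V.
Step 5 — Ohm's law: I = V / Z_total = (51.5) / (1540 + j313.3) = 0.03211 - j0.006532 A.
Step 6 — Convert to polar: |I| = 0.03277 A, ∠I = -11.5°.

I = 0.03277∠-11.5° A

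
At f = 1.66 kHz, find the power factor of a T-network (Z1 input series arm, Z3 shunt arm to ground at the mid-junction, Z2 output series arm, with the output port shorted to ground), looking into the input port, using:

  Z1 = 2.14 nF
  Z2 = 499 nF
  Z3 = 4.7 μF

Step 1 — Angular frequency: ω = 2π·f = 2π·1660 = 1.043e+04 rad/s.
Step 2 — Component impedances:
  Z1: Z = 1/(jωC) = -j/(ω·C) = 0 - j4.48e+04 Ω
  Z2: Z = 1/(jωC) = -j/(ω·C) = 0 - j192.1 Ω
  Z3: Z = 1/(jωC) = -j/(ω·C) = 0 - j20.4 Ω
Step 3 — With the output port shorted to ground, the output series arm Z2 runs from the junction to ground; the shunt arm Z3 also runs from the junction to ground. They appear in parallel: Z3 || Z2 = 0 - j18.44 Ω.
Step 4 — Series with input arm Z1: Z_in = Z1 + (Z3 || Z2) = 0 - j4.482e+04 Ω = 4.482e+04∠-90.0° Ω.
Step 5 — Power factor: PF = cos(φ) = Re(Z)/|Z| = 0/4.482e+04 = 0.
Step 6 — Type: Im(Z) = -4.482e+04 ⇒ leading (phase φ = -90.0°).

PF = 0 (leading, φ = -90.0°)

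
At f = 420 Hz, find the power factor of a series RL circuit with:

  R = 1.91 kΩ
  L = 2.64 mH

Step 1 — Angular frequency: ω = 2π·f = 2π·420 = 2639 rad/s.
Step 2 — Component impedances:
  R: Z = R = 1910 Ω
  L: Z = jωL = j·2639·0.00264 = 0 + j6.967 Ω
Step 3 — Series combination: Z_total = R + L = 1910 + j6.967 Ω = 1910∠0.2° Ω.
Step 4 — Power factor: PF = cos(φ) = Re(Z)/|Z| = 1910/1910 = 1.
Step 5 — Type: Im(Z) = 6.967 ⇒ lagging (phase φ = 0.2°).

PF = 1 (lagging, φ = 0.2°)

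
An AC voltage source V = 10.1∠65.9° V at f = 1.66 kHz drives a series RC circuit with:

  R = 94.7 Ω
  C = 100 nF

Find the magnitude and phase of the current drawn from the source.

Step 1 — Angular frequency: ω = 2π·f = 2π·1660 = 1.043e+04 rad/s.
Step 2 — Component impedances:
  R: Z = R = 94.7 Ω
  C: Z = 1/(jωC) = -j/(ω·C) = 0 - j958.8 Ω
Step 3 — Series combination: Z_total = R + C = 94.7 - j958.8 Ω = 963.4∠-84.4° Ω.
Step 4 — Source phasor: V = 10.1∠65.9° V = 4.124 + j9.22 V.
Step 5 — Ohm's law: I = V / Z_total = (4.124 + j9.22) / (94.7 - j958.8) = -0.009102 + j0.005201 A.
Step 6 — Convert to polar: |I| = 0.01048 A, ∠I = 150.3°.

I = 0.01048∠150.3° A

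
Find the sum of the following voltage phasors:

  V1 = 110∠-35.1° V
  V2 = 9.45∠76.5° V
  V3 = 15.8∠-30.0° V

Step 1 — Convert each phasor to rectangular form:
  V1 = 110·(cos(-35.1°) + j·sin(-35.1°)) = 90 - j63.25 V
  V2 = 9.45·(cos(76.5°) + j·sin(76.5°)) = 2.206 + j9.189 V
  V3 = 15.8·(cos(-30.0°) + j·sin(-30.0°)) = 13.68 - j7.9 V
Step 2 — Sum components: V_total = 105.9 - j61.96 V.
Step 3 — Convert to polar: |V_total| = 122.7 V, ∠V_total = -30.3°.

V_total = 122.7∠-30.3° V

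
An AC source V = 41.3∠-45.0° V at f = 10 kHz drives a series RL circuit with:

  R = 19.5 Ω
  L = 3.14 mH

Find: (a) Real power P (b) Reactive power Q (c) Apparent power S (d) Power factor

Step 1 — Angular frequency: ω = 2π·f = 2π·1e+04 = 6.283e+04 rad/s.
Step 2 — Component impedances:
  R: Z = R = 19.5 Ω
  L: Z = jωL = j·6.283e+04·0.00314 = 0 + j197.3 Ω
Step 3 — Series combination: Z_total = R + L = 19.5 + j197.3 Ω = 198.3∠84.4° Ω.
Step 4 — Source phasor: V = 41.3∠-45.0° V = 29.2 - j29.2 V.
Step 5 — Current: I = V / Z = -0.1321 - j0.1611 A = 0.2083∠-129.4° A.
Step 6 — Complex power: S = V·I* = 0.8462 + j8.562 VA.
Step 7 — Real power: P = Re(S) = 0.8462 W.
Step 8 — Reactive power: Q = Im(S) = 8.562 VAR.
Step 9 — Apparent power: |S| = 8.604 VA.
Step 10 — Power factor: PF = P/|S| = 0.09836 (lagging).

(a) P = 0.8462 W  (b) Q = 8.562 VAR  (c) S = 8.604 VA  (d) PF = 0.09836 (lagging)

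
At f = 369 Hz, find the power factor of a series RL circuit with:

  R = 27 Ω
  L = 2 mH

Step 1 — Angular frequency: ω = 2π·f = 2π·369 = 2318 rad/s.
Step 2 — Component impedances:
  R: Z = R = 27 Ω
  L: Z = jωL = j·2318·0.002 = 0 + j4.637 Ω
Step 3 — Series combination: Z_total = R + L = 27 + j4.637 Ω = 27.4∠9.7° Ω.
Step 4 — Power factor: PF = cos(φ) = Re(Z)/|Z| = 27/27.395 = 0.9856.
Step 5 — Type: Im(Z) = 4.637 ⇒ lagging (phase φ = 9.7°).

PF = 0.9856 (lagging, φ = 9.7°)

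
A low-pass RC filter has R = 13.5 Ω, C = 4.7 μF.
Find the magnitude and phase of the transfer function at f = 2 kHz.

Step 1 — Angular frequency: ω = 2π·2000 = 1.257e+04 rad/s.
Step 2 — Transfer function: H(jω) = 1/(1 + jωRC).
Step 3 — Denominator: 1 + jωRC = 1 + j·1.257e+04·13.5·4.7e-06 = 1 + j0.7973.
Step 4 — H = 0.6113 - j0.4874.
Step 5 — Magnitude: |H| = 0.7819 (-2.1 dB); phase: φ = -38.6°.

|H| = 0.7819 (-2.1 dB), φ = -38.6°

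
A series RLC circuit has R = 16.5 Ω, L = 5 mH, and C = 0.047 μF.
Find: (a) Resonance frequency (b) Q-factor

Step 1 — Resonance condition Im(Z)=0 gives ω₀ = 1/√(LC).
Step 2 — ω₀ = 1/√(0.005·4.7e-08) = 6.523e+04 rad/s.
Step 3 — f₀ = ω₀/(2π) = 1.038e+04 Hz.
Step 4 — Series Q: Q = ω₀L/R = 6.523e+04·0.005/16.5 = 19.77.

(a) f₀ = 1.038e+04 Hz  (b) Q = 19.77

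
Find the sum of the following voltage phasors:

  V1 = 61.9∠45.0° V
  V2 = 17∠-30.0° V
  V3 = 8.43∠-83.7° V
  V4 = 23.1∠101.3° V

Step 1 — Convert each phasor to rectangular form:
  V1 = 61.9·(cos(45.0°) + j·sin(45.0°)) = 43.77 + j43.77 V
  V2 = 17·(cos(-30.0°) + j·sin(-30.0°)) = 14.72 - j8.5 V
  V3 = 8.43·(cos(-83.7°) + j·sin(-83.7°)) = 0.9251 - j8.379 V
  V4 = 23.1·(cos(101.3°) + j·sin(101.3°)) = -4.526 + j22.65 V
Step 2 — Sum components: V_total = 54.89 + j49.54 V.
Step 3 — Convert to polar: |V_total| = 73.94 V, ∠V_total = 42.1°.

V_total = 73.94∠42.1° V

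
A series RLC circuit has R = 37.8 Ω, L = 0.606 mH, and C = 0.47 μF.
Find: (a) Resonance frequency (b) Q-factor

Step 1 — Resonance condition Im(Z)=0 gives ω₀ = 1/√(LC).
Step 2 — ω₀ = 1/√(0.000606·4.7e-07) = 5.925e+04 rad/s.
Step 3 — f₀ = ω₀/(2π) = 9431 Hz.
Step 4 — Series Q: Q = ω₀L/R = 5.925e+04·0.000606/37.8 = 0.9499.

(a) f₀ = 9431 Hz  (b) Q = 0.9499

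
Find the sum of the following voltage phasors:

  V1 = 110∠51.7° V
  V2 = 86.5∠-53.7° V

Step 1 — Convert each phasor to rectangular form:
  V1 = 110·(cos(51.7°) + j·sin(51.7°)) = 68.18 + j86.33 V
  V2 = 86.5·(cos(-53.7°) + j·sin(-53.7°)) = 51.21 - j69.71 V
Step 2 — Sum components: V_total = 119.4 + j16.61 V.
Step 3 — Convert to polar: |V_total| = 120.5 V, ∠V_total = 7.9°.

V_total = 120.5∠7.9° V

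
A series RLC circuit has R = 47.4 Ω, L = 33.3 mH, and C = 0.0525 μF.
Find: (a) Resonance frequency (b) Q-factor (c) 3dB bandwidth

Step 1 — Resonance condition Im(Z)=0 gives ω₀ = 1/√(LC).
Step 2 — ω₀ = 1/√(0.0333·5.25e-08) = 2.392e+04 rad/s.
Step 3 — f₀ = ω₀/(2π) = 3806 Hz.
Step 4 — Series Q: Q = ω₀L/R = 2.392e+04·0.0333/47.4 = 16.8.
Step 5 — 3dB bandwidth: Δω = ω₀/Q = 1423 rad/s; BW = Δω/(2π) = 226.5 Hz.

(a) f₀ = 3806 Hz  (b) Q = 16.8  (c) BW = 226.5 Hz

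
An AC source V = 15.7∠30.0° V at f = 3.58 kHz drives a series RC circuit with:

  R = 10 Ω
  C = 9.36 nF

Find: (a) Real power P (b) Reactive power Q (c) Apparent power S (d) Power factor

Step 1 — Angular frequency: ω = 2π·f = 2π·3580 = 2.249e+04 rad/s.
Step 2 — Component impedances:
  R: Z = R = 10 Ω
  C: Z = 1/(jωC) = -j/(ω·C) = 0 - j4750 Ω
Step 3 — Series combination: Z_total = R + C = 10 - j4750 Ω = 4750∠-89.9° Ω.
Step 4 — Source phasor: V = 15.7∠30.0° V = 13.6 + j7.85 V.
Step 5 — Current: I = V / Z = -0.001647 + j0.002866 A = 0.003306∠119.9° A.
Step 6 — Complex power: S = V·I* = 0.0001093 - j0.0519 VA.
Step 7 — Real power: P = Re(S) = 0.0001093 W.
Step 8 — Reactive power: Q = Im(S) = -0.0519 VAR.
Step 9 — Apparent power: |S| = 0.0519 VA.
Step 10 — Power factor: PF = P/|S| = 0.002105 (leading).

(a) P = 0.0001093 W  (b) Q = -0.0519 VAR  (c) S = 0.0519 VA  (d) PF = 0.002105 (leading)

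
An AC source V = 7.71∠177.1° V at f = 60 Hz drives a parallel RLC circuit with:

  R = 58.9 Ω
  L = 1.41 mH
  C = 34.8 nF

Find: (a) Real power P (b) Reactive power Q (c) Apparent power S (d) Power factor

Step 1 — Angular frequency: ω = 2π·f = 2π·60 = 377 rad/s.
Step 2 — Component impedances:
  R: Z = R = 58.9 Ω
  L: Z = jωL = j·377·0.00141 = 0 + j0.5316 Ω
  C: Z = 1/(jωC) = -j/(ω·C) = 0 - j7.622e+04 Ω
Step 3 — Parallel combination: 1/Z_total = 1/R + 1/L + 1/C; Z_total = 0.004797 + j0.5315 Ω = 0.5315∠89.5° Ω.
Step 4 — Source phasor: V = 7.71∠177.1° V = -7.7 + j0.3901 V.
Step 5 — Current: I = V / Z = 0.6031 + j14.49 A = 14.51∠87.6° A.
Step 6 — Complex power: S = V·I* = 1.009 + j111.8 VA.
Step 7 — Real power: P = Re(S) = 1.009 W.
Step 8 — Reactive power: Q = Im(S) = 111.8 VAR.
Step 9 — Apparent power: |S| = 111.8 VA.
Step 10 — Power factor: PF = P/|S| = 0.009024 (lagging).

(a) P = 1.009 W  (b) Q = 111.8 VAR  (c) S = 111.8 VA  (d) PF = 0.009024 (lagging)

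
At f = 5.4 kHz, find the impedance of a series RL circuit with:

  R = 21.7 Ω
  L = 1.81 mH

Step 1 — Angular frequency: ω = 2π·f = 2π·5400 = 3.393e+04 rad/s.
Step 2 — Component impedances:
  R: Z = R = 21.7 Ω
  L: Z = jωL = j·3.393e+04·0.00181 = 0 + j61.41 Ω
Step 3 — Series combination: Z_total = R + L = 21.7 + j61.41 Ω = 65.13∠70.5° Ω.

Z = 21.7 + j61.41 Ω = 65.13∠70.5° Ω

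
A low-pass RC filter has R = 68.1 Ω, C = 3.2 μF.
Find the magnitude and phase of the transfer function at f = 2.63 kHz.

Step 1 — Angular frequency: ω = 2π·2630 = 1.652e+04 rad/s.
Step 2 — Transfer function: H(jω) = 1/(1 + jωRC).
Step 3 — Denominator: 1 + jωRC = 1 + j·1.652e+04·68.1·3.2e-06 = 1 + j3.601.
Step 4 — H = 0.07159 - j0.2578.
Step 5 — Magnitude: |H| = 0.2676 (-11.5 dB); phase: φ = -74.5°.

|H| = 0.2676 (-11.5 dB), φ = -74.5°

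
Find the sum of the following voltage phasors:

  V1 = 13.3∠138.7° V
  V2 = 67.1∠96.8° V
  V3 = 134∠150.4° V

Step 1 — Convert each phasor to rectangular form:
  V1 = 13.3·(cos(138.7°) + j·sin(138.7°)) = -9.992 + j8.778 V
  V2 = 67.1·(cos(96.8°) + j·sin(96.8°)) = -7.945 + j66.63 V
  V3 = 134·(cos(150.4°) + j·sin(150.4°)) = -116.5 + j66.19 V
Step 2 — Sum components: V_total = -134.4 + j141.6 V.
Step 3 — Convert to polar: |V_total| = 195.3 V, ∠V_total = 133.5°.

V_total = 195.3∠133.5° V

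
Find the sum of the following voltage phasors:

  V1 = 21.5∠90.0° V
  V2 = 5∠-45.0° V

Step 1 — Convert each phasor to rectangular form:
  V1 = 21.5·(cos(90.0°) + j·sin(90.0°)) = 0 + j21.5 V
  V2 = 5·(cos(-45.0°) + j·sin(-45.0°)) = 3.536 - j3.536 V
Step 2 — Sum components: V_total = 3.536 + j17.96 V.
Step 3 — Convert to polar: |V_total| = 18.31 V, ∠V_total = 78.9°.

V_total = 18.31∠78.9° V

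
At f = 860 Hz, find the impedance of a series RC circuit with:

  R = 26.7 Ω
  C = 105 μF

Step 1 — Angular frequency: ω = 2π·f = 2π·860 = 5404 rad/s.
Step 2 — Component impedances:
  R: Z = R = 26.7 Ω
  C: Z = 1/(jωC) = -j/(ω·C) = 0 - j1.763 Ω
Step 3 — Series combination: Z_total = R + C = 26.7 - j1.763 Ω = 26.76∠-3.8° Ω.

Z = 26.7 - j1.763 Ω = 26.76∠-3.8° Ω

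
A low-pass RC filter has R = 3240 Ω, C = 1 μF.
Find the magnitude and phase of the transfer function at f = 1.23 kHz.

Step 1 — Angular frequency: ω = 2π·1230 = 7728 rad/s.
Step 2 — Transfer function: H(jω) = 1/(1 + jωRC).
Step 3 — Denominator: 1 + jωRC = 1 + j·7728·3240·1e-06 = 1 + j25.04.
Step 4 — H = 0.001592 - j0.03987.
Step 5 — Magnitude: |H| = 0.0399 (-28.0 dB); phase: φ = -87.7°.

|H| = 0.0399 (-28.0 dB), φ = -87.7°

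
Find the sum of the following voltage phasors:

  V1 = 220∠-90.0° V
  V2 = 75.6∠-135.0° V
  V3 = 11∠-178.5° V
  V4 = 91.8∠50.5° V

Step 1 — Convert each phasor to rectangular form:
  V1 = 220·(cos(-90.0°) + j·sin(-90.0°)) = 0 - j220 V
  V2 = 75.6·(cos(-135.0°) + j·sin(-135.0°)) = -53.46 - j53.46 V
  V3 = 11·(cos(-178.5°) + j·sin(-178.5°)) = -11 - j0.2879 V
  V4 = 91.8·(cos(50.5°) + j·sin(50.5°)) = 58.39 + j70.84 V
Step 2 — Sum components: V_total = -6.062 - j202.9 V.
Step 3 — Convert to polar: |V_total| = 203 V, ∠V_total = -91.7°.

V_total = 203∠-91.7° V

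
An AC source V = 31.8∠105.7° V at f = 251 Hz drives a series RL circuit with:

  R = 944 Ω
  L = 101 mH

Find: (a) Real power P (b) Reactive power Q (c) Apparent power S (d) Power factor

Step 1 — Angular frequency: ω = 2π·f = 2π·251 = 1577 rad/s.
Step 2 — Component impedances:
  R: Z = R = 944 Ω
  L: Z = jωL = j·1577·0.101 = 0 + j159.3 Ω
Step 3 — Series combination: Z_total = R + L = 944 + j159.3 Ω = 957.3∠9.6° Ω.
Step 4 — Source phasor: V = 31.8∠105.7° V = -8.605 + j30.61 V.
Step 5 — Current: I = V / Z = -0.003543 + j0.03303 A = 0.03322∠96.1° A.
Step 6 — Complex power: S = V·I* = 1.042 + j0.1757 VA.
Step 7 — Real power: P = Re(S) = 1.042 W.
Step 8 — Reactive power: Q = Im(S) = 0.1757 VAR.
Step 9 — Apparent power: |S| = 1.056 VA.
Step 10 — Power factor: PF = P/|S| = 0.9861 (lagging).

(a) P = 1.042 W  (b) Q = 0.1757 VAR  (c) S = 1.056 VA  (d) PF = 0.9861 (lagging)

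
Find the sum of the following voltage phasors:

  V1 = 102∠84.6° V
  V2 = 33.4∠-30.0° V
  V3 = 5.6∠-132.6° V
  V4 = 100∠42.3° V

Step 1 — Convert each phasor to rectangular form:
  V1 = 102·(cos(84.6°) + j·sin(84.6°)) = 9.599 + j101.5 V
  V2 = 33.4·(cos(-30.0°) + j·sin(-30.0°)) = 28.93 - j16.7 V
  V3 = 5.6·(cos(-132.6°) + j·sin(-132.6°)) = -3.791 - j4.122 V
  V4 = 100·(cos(42.3°) + j·sin(42.3°)) = 73.96 + j67.3 V
Step 2 — Sum components: V_total = 108.7 + j148 V.
Step 3 — Convert to polar: |V_total| = 183.6 V, ∠V_total = 53.7°.

V_total = 183.6∠53.7° V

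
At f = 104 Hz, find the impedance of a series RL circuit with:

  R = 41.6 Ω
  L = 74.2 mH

Step 1 — Angular frequency: ω = 2π·f = 2π·104 = 653.5 rad/s.
Step 2 — Component impedances:
  R: Z = R = 41.6 Ω
  L: Z = jωL = j·653.5·0.0742 = 0 + j48.49 Ω
Step 3 — Series combination: Z_total = R + L = 41.6 + j48.49 Ω = 63.89∠49.4° Ω.

Z = 41.6 + j48.49 Ω = 63.89∠49.4° Ω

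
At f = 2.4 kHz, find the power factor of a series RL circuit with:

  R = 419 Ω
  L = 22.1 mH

Step 1 — Angular frequency: ω = 2π·f = 2π·2400 = 1.508e+04 rad/s.
Step 2 — Component impedances:
  R: Z = R = 419 Ω
  L: Z = jωL = j·1.508e+04·0.0221 = 0 + j333.3 Ω
Step 3 — Series combination: Z_total = R + L = 419 + j333.3 Ω = 535.4∠38.5° Ω.
Step 4 — Power factor: PF = cos(φ) = Re(Z)/|Z| = 419/535.4 = 0.7826.
Step 5 — Type: Im(Z) = 333.3 ⇒ lagging (phase φ = 38.5°).

PF = 0.7826 (lagging, φ = 38.5°)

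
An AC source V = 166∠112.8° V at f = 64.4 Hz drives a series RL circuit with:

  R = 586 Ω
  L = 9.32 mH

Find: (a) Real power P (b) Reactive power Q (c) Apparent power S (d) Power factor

Step 1 — Angular frequency: ω = 2π·f = 2π·64.4 = 404.6 rad/s.
Step 2 — Component impedances:
  R: Z = R = 586 Ω
  L: Z = jωL = j·404.6·0.00932 = 0 + j3.771 Ω
Step 3 — Series combination: Z_total = R + L = 586 + j3.771 Ω = 586∠0.4° Ω.
Step 4 — Source phasor: V = 166∠112.8° V = -64.33 + j153 V.
Step 5 — Current: I = V / Z = -0.1081 + j0.2618 A = 0.2833∠112.4° A.
Step 6 — Complex power: S = V·I* = 47.02 + j0.3026 VA.
Step 7 — Real power: P = Re(S) = 47.02 W.
Step 8 — Reactive power: Q = Im(S) = 0.3026 VAR.
Step 9 — Apparent power: |S| = 47.02 VA.
Step 10 — Power factor: PF = P/|S| = 1 (lagging).

(a) P = 47.02 W  (b) Q = 0.3026 VAR  (c) S = 47.02 VA  (d) PF = 1 (lagging)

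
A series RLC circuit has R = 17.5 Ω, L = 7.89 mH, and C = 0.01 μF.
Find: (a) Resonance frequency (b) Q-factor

Step 1 — Resonance condition Im(Z)=0 gives ω₀ = 1/√(LC).
Step 2 — ω₀ = 1/√(0.00789·1e-08) = 1.126e+05 rad/s.
Step 3 — f₀ = ω₀/(2π) = 1.792e+04 Hz.
Step 4 — Series Q: Q = ω₀L/R = 1.126e+05·0.00789/17.5 = 50.76.

(a) f₀ = 1.792e+04 Hz  (b) Q = 50.76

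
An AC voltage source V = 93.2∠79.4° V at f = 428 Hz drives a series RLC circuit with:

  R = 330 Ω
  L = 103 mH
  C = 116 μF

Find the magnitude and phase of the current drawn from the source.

Step 1 — Angular frequency: ω = 2π·f = 2π·428 = 2689 rad/s.
Step 2 — Component impedances:
  R: Z = R = 330 Ω
  L: Z = jωL = j·2689·0.103 = 0 + j277 Ω
  C: Z = 1/(jωC) = -j/(ω·C) = 0 - j3.206 Ω
Step 3 — Series combination: Z_total = R + L + C = 330 + j273.8 Ω = 428.8∠39.7° Ω.
Step 4 — Source phasor: V = 93.2∠79.4° V = 17.14 + j91.61 V.
Step 5 — Ohm's law: I = V / Z_total = (17.14 + j91.61) / (330 + j273.8) = 0.1672 + j0.1389 A.
Step 6 — Convert to polar: |I| = 0.2174 A, ∠I = 39.7°.

I = 0.2174∠39.7° A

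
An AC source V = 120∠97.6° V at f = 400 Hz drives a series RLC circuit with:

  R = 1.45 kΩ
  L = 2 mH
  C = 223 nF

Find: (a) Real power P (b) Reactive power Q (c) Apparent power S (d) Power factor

Step 1 — Angular frequency: ω = 2π·f = 2π·400 = 2513 rad/s.
Step 2 — Component impedances:
  R: Z = R = 1450 Ω
  L: Z = jωL = j·2513·0.002 = 0 + j5.027 Ω
  C: Z = 1/(jωC) = -j/(ω·C) = 0 - j1784 Ω
Step 3 — Series combination: Z_total = R + L + C = 1450 - j1779 Ω = 2295∠-50.8° Ω.
Step 4 — Source phasor: V = 120∠97.6° V = -15.87 + j118.9 V.
Step 5 — Current: I = V / Z = -0.04454 + j0.02738 A = 0.05228∠148.4° A.
Step 6 — Complex power: S = V·I* = 3.963 - j4.863 VA.
Step 7 — Real power: P = Re(S) = 3.963 W.
Step 8 — Reactive power: Q = Im(S) = -4.863 VAR.
Step 9 — Apparent power: |S| = 6.274 VA.
Step 10 — Power factor: PF = P/|S| = 0.6317 (leading).

(a) P = 3.963 W  (b) Q = -4.863 VAR  (c) S = 6.274 VA  (d) PF = 0.6317 (leading)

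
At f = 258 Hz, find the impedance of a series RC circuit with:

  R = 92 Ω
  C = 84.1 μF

Step 1 — Angular frequency: ω = 2π·f = 2π·258 = 1621 rad/s.
Step 2 — Component impedances:
  R: Z = R = 92 Ω
  C: Z = 1/(jωC) = -j/(ω·C) = 0 - j7.335 Ω
Step 3 — Series combination: Z_total = R + C = 92 - j7.335 Ω = 92.29∠-4.6° Ω.

Z = 92 - j7.335 Ω = 92.29∠-4.6° Ω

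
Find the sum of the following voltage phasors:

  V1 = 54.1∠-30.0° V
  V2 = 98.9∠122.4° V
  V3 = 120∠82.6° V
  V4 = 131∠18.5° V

Step 1 — Convert each phasor to rectangular form:
  V1 = 54.1·(cos(-30.0°) + j·sin(-30.0°)) = 46.85 - j27.05 V
  V2 = 98.9·(cos(122.4°) + j·sin(122.4°)) = -52.99 + j83.5 V
  V3 = 120·(cos(82.6°) + j·sin(82.6°)) = 15.46 + j119 V
  V4 = 131·(cos(18.5°) + j·sin(18.5°)) = 124.2 + j41.57 V
Step 2 — Sum components: V_total = 133.5 + j217 V.
Step 3 — Convert to polar: |V_total| = 254.8 V, ∠V_total = 58.4°.

V_total = 254.8∠58.4° V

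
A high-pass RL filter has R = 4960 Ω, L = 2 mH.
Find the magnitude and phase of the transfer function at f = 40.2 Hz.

Step 1 — Angular frequency: ω = 2π·40.2 = 252.6 rad/s.
Step 2 — Transfer function: H(jω) = jωL/(R + jωL).
Step 3 — Numerator jωL = j·0.5052; denominator R + jωL = 4960 + j0.5052.
Step 4 — H = 1.037e-08 + j0.0001018.
Step 5 — Magnitude: |H| = 0.0001018 (-79.8 dB); phase: φ = 90.0°.

|H| = 0.0001018 (-79.8 dB), φ = 90.0°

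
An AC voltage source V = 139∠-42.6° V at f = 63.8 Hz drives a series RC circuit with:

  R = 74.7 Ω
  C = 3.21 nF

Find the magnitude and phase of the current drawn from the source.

Step 1 — Angular frequency: ω = 2π·f = 2π·63.8 = 400.9 rad/s.
Step 2 — Component impedances:
  R: Z = R = 74.7 Ω
  C: Z = 1/(jωC) = -j/(ω·C) = 0 - j7.771e+05 Ω
Step 3 — Series combination: Z_total = R + C = 74.7 - j7.771e+05 Ω = 7.771e+05∠-90.0° Ω.
Step 4 — Source phasor: V = 139∠-42.6° V = 102.3 - j94.09 V.
Step 5 — Ohm's law: I = V / Z_total = (102.3 - j94.09) / (74.7 - j7.771e+05) = 0.0001211 + j0.0001316 A.
Step 6 — Convert to polar: |I| = 0.0001789 A, ∠I = 47.4°.

I = 0.0001789∠47.4° A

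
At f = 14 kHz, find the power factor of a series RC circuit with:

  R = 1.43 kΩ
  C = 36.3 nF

Step 1 — Angular frequency: ω = 2π·f = 2π·1.4e+04 = 8.796e+04 rad/s.
Step 2 — Component impedances:
  R: Z = R = 1430 Ω
  C: Z = 1/(jωC) = -j/(ω·C) = 0 - j313.2 Ω
Step 3 — Series combination: Z_total = R + C = 1430 - j313.2 Ω = 1464∠-12.4° Ω.
Step 4 — Power factor: PF = cos(φ) = Re(Z)/|Z| = 1430/1464 = 0.9768.
Step 5 — Type: Im(Z) = -313.2 ⇒ leading (phase φ = -12.4°).

PF = 0.9768 (leading, φ = -12.4°)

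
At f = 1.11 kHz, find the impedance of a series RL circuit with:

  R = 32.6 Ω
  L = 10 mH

Step 1 — Angular frequency: ω = 2π·f = 2π·1110 = 6974 rad/s.
Step 2 — Component impedances:
  R: Z = R = 32.6 Ω
  L: Z = jωL = j·6974·0.01 = 0 + j69.74 Ω
Step 3 — Series combination: Z_total = R + L = 32.6 + j69.74 Ω = 76.99∠64.9° Ω.

Z = 32.6 + j69.74 Ω = 76.99∠64.9° Ω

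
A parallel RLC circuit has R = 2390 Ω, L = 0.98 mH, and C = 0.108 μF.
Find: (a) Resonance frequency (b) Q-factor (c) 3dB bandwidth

Step 1 — Resonance: ω₀ = 1/√(LC) = 1/√(0.00098·1.08e-07) = 9.72e+04 rad/s.
Step 2 — f₀ = ω₀/(2π) = 1.547e+04 Hz.
Step 3 — Parallel Q: Q = R/(ω₀L) = 2390/(9.72e+04·0.00098) = 25.09.
Step 4 — Bandwidth: Δω = ω₀/Q = 3874 rad/s; BW = Δω/(2π) = 616.6 Hz.

(a) f₀ = 1.547e+04 Hz  (b) Q = 25.09  (c) BW = 616.6 Hz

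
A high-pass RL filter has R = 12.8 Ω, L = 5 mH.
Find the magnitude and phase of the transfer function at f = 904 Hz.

Step 1 — Angular frequency: ω = 2π·904 = 5680 rad/s.
Step 2 — Transfer function: H(jω) = jωL/(R + jωL).
Step 3 — Numerator jωL = j·28.4; denominator R + jωL = 12.8 + j28.4.
Step 4 — H = 0.8312 + j0.3746.
Step 5 — Magnitude: |H| = 0.9117 (-0.8 dB); phase: φ = 24.3°.

|H| = 0.9117 (-0.8 dB), φ = 24.3°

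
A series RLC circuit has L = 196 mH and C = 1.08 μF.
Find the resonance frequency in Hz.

Step 1 — Resonance condition Im(Z)=0 gives ω₀ = 1/√(LC).
Step 2 — ω₀ = 1/√(0.196·1.08e-06) = 2174 rad/s.
Step 3 — f₀ = ω₀/(2π) = 345.9 Hz.

f₀ = 345.9 Hz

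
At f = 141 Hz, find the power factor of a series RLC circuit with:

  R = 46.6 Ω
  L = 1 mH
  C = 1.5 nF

Step 1 — Angular frequency: ω = 2π·f = 2π·141 = 885.9 rad/s.
Step 2 — Component impedances:
  R: Z = R = 46.6 Ω
  L: Z = jωL = j·885.9·0.001 = 0 + j0.8859 Ω
  C: Z = 1/(jωC) = -j/(ω·C) = 0 - j7.525e+05 Ω
Step 3 — Series combination: Z_total = R + L + C = 46.6 - j7.525e+05 Ω = 7.525e+05∠-90.0° Ω.
Step 4 — Power factor: PF = cos(φ) = Re(Z)/|Z| = 46.6/7.525e+05 = 6.193e-05.
Step 5 — Type: Im(Z) = -7.525e+05 ⇒ leading (phase φ = -90.0°).

PF = 6.193e-05 (leading, φ = -90.0°)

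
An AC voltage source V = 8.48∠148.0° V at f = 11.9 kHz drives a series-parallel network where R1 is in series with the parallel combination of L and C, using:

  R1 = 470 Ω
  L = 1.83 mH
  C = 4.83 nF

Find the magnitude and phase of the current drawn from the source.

Step 1 — Angular frequency: ω = 2π·f = 2π·1.19e+04 = 7.477e+04 rad/s.
Step 2 — Component impedances:
  R1: Z = R = 470 Ω
  L: Z = jωL = j·7.477e+04·0.00183 = 0 + j136.8 Ω
  C: Z = 1/(jωC) = -j/(ω·C) = 0 - j2769 Ω
Step 3 — Parallel branch: L || C = 1/(1/L + 1/C) = 0 + j143.9 Ω.
Step 4 — Series with R1: Z_total = R1 + (L || C) = 470 + j143.9 Ω = 491.5∠17.0° Ω.
Step 5 — Source phasor: V = 8.48∠148.0° V = -7.191 + j4.494 V.
Step 6 — Ohm's law: I = V / Z_total = (-7.191 + j4.494) / (470 + j143.9) = -0.01131 + j0.01303 A.
Step 7 — Convert to polar: |I| = 0.01725 A, ∠I = 131.0°.

I = 0.01725∠131.0° A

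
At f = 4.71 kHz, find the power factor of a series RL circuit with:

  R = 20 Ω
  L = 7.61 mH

Step 1 — Angular frequency: ω = 2π·f = 2π·4710 = 2.959e+04 rad/s.
Step 2 — Component impedances:
  R: Z = R = 20 Ω
  L: Z = jωL = j·2.959e+04·0.00761 = 0 + j225.2 Ω
Step 3 — Series combination: Z_total = R + L = 20 + j225.2 Ω = 226.1∠84.9° Ω.
Step 4 — Power factor: PF = cos(φ) = Re(Z)/|Z| = 20/226.1 = 0.08846.
Step 5 — Type: Im(Z) = 225.2 ⇒ lagging (phase φ = 84.9°).

PF = 0.08846 (lagging, φ = 84.9°)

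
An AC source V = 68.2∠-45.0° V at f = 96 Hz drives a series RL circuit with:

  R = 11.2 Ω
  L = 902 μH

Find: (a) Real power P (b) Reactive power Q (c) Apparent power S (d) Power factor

Step 1 — Angular frequency: ω = 2π·f = 2π·96 = 603.2 rad/s.
Step 2 — Component impedances:
  R: Z = R = 11.2 Ω
  L: Z = jωL = j·603.2·0.000902 = 0 + j0.5441 Ω
Step 3 — Series combination: Z_total = R + L = 11.2 + j0.5441 Ω = 11.21∠2.8° Ω.
Step 4 — Source phasor: V = 68.2∠-45.0° V = 48.22 - j48.22 V.
Step 5 — Current: I = V / Z = 4.087 - j4.504 A = 6.082∠-47.8° A.
Step 6 — Complex power: S = V·I* = 414.3 + j20.13 VA.
Step 7 — Real power: P = Re(S) = 414.3 W.
Step 8 — Reactive power: Q = Im(S) = 20.13 VAR.
Step 9 — Apparent power: |S| = 414.8 VA.
Step 10 — Power factor: PF = P/|S| = 0.9988 (lagging).

(a) P = 414.3 W  (b) Q = 20.13 VAR  (c) S = 414.8 VA  (d) PF = 0.9988 (lagging)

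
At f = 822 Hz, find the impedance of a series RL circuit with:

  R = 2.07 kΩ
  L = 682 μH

Step 1 — Angular frequency: ω = 2π·f = 2π·822 = 5165 rad/s.
Step 2 — Component impedances:
  R: Z = R = 2070 Ω
  L: Z = jωL = j·5165·0.000682 = 0 + j3.522 Ω
Step 3 — Series combination: Z_total = R + L = 2070 + j3.522 Ω = 2070∠0.1° Ω.

Z = 2070 + j3.522 Ω = 2070∠0.1° Ω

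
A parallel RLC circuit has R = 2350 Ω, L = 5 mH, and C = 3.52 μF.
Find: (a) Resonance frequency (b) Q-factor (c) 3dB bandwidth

Step 1 — Resonance: ω₀ = 1/√(LC) = 1/√(0.005·3.52e-06) = 7538 rad/s.
Step 2 — f₀ = ω₀/(2π) = 1200 Hz.
Step 3 — Parallel Q: Q = R/(ω₀L) = 2350/(7538·0.005) = 62.35.
Step 4 — Bandwidth: Δω = ω₀/Q = 120.9 rad/s; BW = Δω/(2π) = 19.24 Hz.

(a) f₀ = 1200 Hz  (b) Q = 62.35  (c) BW = 19.24 Hz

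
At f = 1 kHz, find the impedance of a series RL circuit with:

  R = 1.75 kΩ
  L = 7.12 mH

Step 1 — Angular frequency: ω = 2π·f = 2π·1000 = 6283 rad/s.
Step 2 — Component impedances:
  R: Z = R = 1750 Ω
  L: Z = jωL = j·6283·0.00712 = 0 + j44.74 Ω
Step 3 — Series combination: Z_total = R + L = 1750 + j44.74 Ω = 1751∠1.5° Ω.

Z = 1750 + j44.74 Ω = 1751∠1.5° Ω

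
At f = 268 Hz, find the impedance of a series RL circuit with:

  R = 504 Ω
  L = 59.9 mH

Step 1 — Angular frequency: ω = 2π·f = 2π·268 = 1684 rad/s.
Step 2 — Component impedances:
  R: Z = R = 504 Ω
  L: Z = jωL = j·1684·0.0599 = 0 + j100.9 Ω
Step 3 — Series combination: Z_total = R + L = 504 + j100.9 Ω = 514∠11.3° Ω.

Z = 504 + j100.9 Ω = 514∠11.3° Ω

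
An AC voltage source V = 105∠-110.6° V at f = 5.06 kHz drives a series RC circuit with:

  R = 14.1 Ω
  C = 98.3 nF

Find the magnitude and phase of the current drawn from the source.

Step 1 — Angular frequency: ω = 2π·f = 2π·5060 = 3.179e+04 rad/s.
Step 2 — Component impedances:
  R: Z = R = 14.1 Ω
  C: Z = 1/(jωC) = -j/(ω·C) = 0 - j320 Ω
Step 3 — Series combination: Z_total = R + C = 14.1 - j320 Ω = 320.3∠-87.5° Ω.
Step 4 — Source phasor: V = 105∠-110.6° V = -36.94 - j98.29 V.
Step 5 — Ohm's law: I = V / Z_total = (-36.94 - j98.29) / (14.1 - j320) = 0.3015 - j0.1287 A.
Step 6 — Convert to polar: |I| = 0.3278 A, ∠I = -23.1°.

I = 0.3278∠-23.1° A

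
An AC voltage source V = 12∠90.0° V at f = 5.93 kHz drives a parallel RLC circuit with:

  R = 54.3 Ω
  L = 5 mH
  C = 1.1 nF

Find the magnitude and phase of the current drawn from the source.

Step 1 — Angular frequency: ω = 2π·f = 2π·5930 = 3.726e+04 rad/s.
Step 2 — Component impedances:
  R: Z = R = 54.3 Ω
  L: Z = jωL = j·3.726e+04·0.005 = 0 + j186.3 Ω
  C: Z = 1/(jωC) = -j/(ω·C) = 0 - j2.44e+04 Ω
Step 3 — Parallel combination: 1/Z_total = 1/R + 1/L + 1/C; Z_total = 50.11 + j14.49 Ω = 52.16∠16.1° Ω.
Step 4 — Source phasor: V = 12∠90.0° V = 0 + j12 V.
Step 5 — Ohm's law: I = V / Z_total = (0 + j12) / (50.11 + j14.49) = 0.06392 + j0.221 A.
Step 6 — Convert to polar: |I| = 0.2301 A, ∠I = 73.9°.

I = 0.2301∠73.9° A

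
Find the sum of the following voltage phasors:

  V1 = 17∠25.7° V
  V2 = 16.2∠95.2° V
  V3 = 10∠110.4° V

Step 1 — Convert each phasor to rectangular form:
  V1 = 17·(cos(25.7°) + j·sin(25.7°)) = 15.32 + j7.372 V
  V2 = 16.2·(cos(95.2°) + j·sin(95.2°)) = -1.468 + j16.13 V
  V3 = 10·(cos(110.4°) + j·sin(110.4°)) = -3.486 + j9.373 V
Step 2 — Sum components: V_total = 10.36 + j32.88 V.
Step 3 — Convert to polar: |V_total| = 34.47 V, ∠V_total = 72.5°.

V_total = 34.47∠72.5° V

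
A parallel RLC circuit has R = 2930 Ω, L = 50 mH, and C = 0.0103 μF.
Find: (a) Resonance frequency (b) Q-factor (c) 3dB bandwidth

Step 1 — Resonance: ω₀ = 1/√(LC) = 1/√(0.05·1.03e-08) = 4.407e+04 rad/s.
Step 2 — f₀ = ω₀/(2π) = 7013 Hz.
Step 3 — Parallel Q: Q = R/(ω₀L) = 2930/(4.407e+04·0.05) = 1.33.
Step 4 — Bandwidth: Δω = ω₀/Q = 3.314e+04 rad/s; BW = Δω/(2π) = 5274 Hz.

(a) f₀ = 7013 Hz  (b) Q = 1.33  (c) BW = 5274 Hz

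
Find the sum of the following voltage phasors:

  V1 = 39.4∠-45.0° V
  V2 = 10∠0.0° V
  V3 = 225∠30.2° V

Step 1 — Convert each phasor to rectangular form:
  V1 = 39.4·(cos(-45.0°) + j·sin(-45.0°)) = 27.86 - j27.86 V
  V2 = 10·(cos(0.0°) + j·sin(0.0°)) = 10 V
  V3 = 225·(cos(30.2°) + j·sin(30.2°)) = 194.5 + j113.2 V
Step 2 — Sum components: V_total = 232.3 + j85.32 V.
Step 3 — Convert to polar: |V_total| = 247.5 V, ∠V_total = 20.2°.

V_total = 247.5∠20.2° V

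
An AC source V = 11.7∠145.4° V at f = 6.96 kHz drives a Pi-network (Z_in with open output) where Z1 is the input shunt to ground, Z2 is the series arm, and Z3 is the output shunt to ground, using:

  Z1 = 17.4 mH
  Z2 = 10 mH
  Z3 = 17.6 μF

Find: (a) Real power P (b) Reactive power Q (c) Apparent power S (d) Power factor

Step 1 — Angular frequency: ω = 2π·f = 2π·6960 = 4.373e+04 rad/s.
Step 2 — Component impedances:
  Z1: Z = jωL = j·4.373e+04·0.0174 = 0 + j760.9 Ω
  Z2: Z = jωL = j·4.373e+04·0.01 = 0 + j437.3 Ω
  Z3: Z = 1/(jωC) = -j/(ω·C) = 0 - j1.299 Ω
Step 3 — With open output, the series arm Z2 and the output shunt Z3 appear in series to ground: Z2 + Z3 = 0 + j436 Ω.
Step 4 — Parallel with input shunt Z1: Z_in = Z1 || (Z2 + Z3) = 0 + j277.2 Ω = 277.2∠90.0° Ω.
Step 5 — Source phasor: V = 11.7∠145.4° V = -9.631 + j6.644 V.
Step 6 — Current: I = V / Z = 0.02397 + j0.03474 A = 0.04221∠55.4° A.
Step 7 — Complex power: S = V·I* = 0 + j0.4939 VA.
Step 8 — Real power: P = Re(S) = 0 W.
Step 9 — Reactive power: Q = Im(S) = 0.4939 VAR.
Step 10 — Apparent power: |S| = 0.4939 VA.
Step 11 — Power factor: PF = P/|S| = 0 (lagging).

(a) P = 0 W  (b) Q = 0.4939 VAR  (c) S = 0.4939 VA  (d) PF = 0 (lagging)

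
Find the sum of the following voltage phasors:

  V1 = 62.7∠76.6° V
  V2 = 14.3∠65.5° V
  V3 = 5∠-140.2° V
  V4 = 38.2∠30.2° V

Step 1 — Convert each phasor to rectangular form:
  V1 = 62.7·(cos(76.6°) + j·sin(76.6°)) = 14.53 + j60.99 V
  V2 = 14.3·(cos(65.5°) + j·sin(65.5°)) = 5.93 + j13.01 V
  V3 = 5·(cos(-140.2°) + j·sin(-140.2°)) = -3.841 - j3.201 V
  V4 = 38.2·(cos(30.2°) + j·sin(30.2°)) = 33.02 + j19.22 V
Step 2 — Sum components: V_total = 49.63 + j90.02 V.
Step 3 — Convert to polar: |V_total| = 102.8 V, ∠V_total = 61.1°.

V_total = 102.8∠61.1° V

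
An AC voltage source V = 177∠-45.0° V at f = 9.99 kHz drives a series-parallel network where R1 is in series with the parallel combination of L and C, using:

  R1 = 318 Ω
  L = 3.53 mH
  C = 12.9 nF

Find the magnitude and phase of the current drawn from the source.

Step 1 — Angular frequency: ω = 2π·f = 2π·9990 = 6.277e+04 rad/s.
Step 2 — Component impedances:
  R1: Z = R = 318 Ω
  L: Z = jωL = j·6.277e+04·0.00353 = 0 + j221.6 Ω
  C: Z = 1/(jωC) = -j/(ω·C) = 0 - j1235 Ω
Step 3 — Parallel branch: L || C = 1/(1/L + 1/C) = 0 + j270 Ω.
Step 4 — Series with R1: Z_total = R1 + (L || C) = 318 + j270 Ω = 417.2∠40.3° Ω.
Step 5 — Source phasor: V = 177∠-45.0° V = 125.2 - j125.2 V.
Step 6 — Ohm's law: I = V / Z_total = (125.2 - j125.2) / (318 + j270) = 0.03451 - j0.4229 A.
Step 7 — Convert to polar: |I| = 0.4243 A, ∠I = -85.3°.

I = 0.4243∠-85.3° A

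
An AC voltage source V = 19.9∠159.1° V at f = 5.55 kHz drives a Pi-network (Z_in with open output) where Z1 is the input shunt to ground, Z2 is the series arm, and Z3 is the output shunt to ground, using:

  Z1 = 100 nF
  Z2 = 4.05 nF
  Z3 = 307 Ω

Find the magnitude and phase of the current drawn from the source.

Step 1 — Angular frequency: ω = 2π·f = 2π·5550 = 3.487e+04 rad/s.
Step 2 — Component impedances:
  Z1: Z = 1/(jωC) = -j/(ω·C) = 0 - j286.8 Ω
  Z2: Z = 1/(jωC) = -j/(ω·C) = 0 - j7081 Ω
  Z3: Z = R = 307 Ω
Step 3 — With open output, the series arm Z2 and the output shunt Z3 appear in series to ground: Z2 + Z3 = 307 - j7081 Ω.
Step 4 — Parallel with input shunt Z1: Z_in = Z1 || (Z2 + Z3) = 0.4643 - j275.6 Ω = 275.6∠-89.9° Ω.
Step 5 — Source phasor: V = 19.9∠159.1° V = -18.59 + j7.099 V.
Step 6 — Ohm's law: I = V / Z_total = (-18.59 + j7.099) / (0.4643 - j275.6) = -0.02587 - j0.06741 A.
Step 7 — Convert to polar: |I| = 0.0722 A, ∠I = -111.0°.

I = 0.0722∠-111.0° A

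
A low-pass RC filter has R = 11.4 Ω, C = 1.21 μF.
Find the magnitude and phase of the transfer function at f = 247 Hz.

Step 1 — Angular frequency: ω = 2π·247 = 1552 rad/s.
Step 2 — Transfer function: H(jω) = 1/(1 + jωRC).
Step 3 — Denominator: 1 + jωRC = 1 + j·1552·11.4·1.21e-06 = 1 + j0.02141.
Step 4 — H = 0.9995 - j0.0214.
Step 5 — Magnitude: |H| = 0.9998 (-0.0 dB); phase: φ = -1.2°.

|H| = 0.9998 (-0.0 dB), φ = -1.2°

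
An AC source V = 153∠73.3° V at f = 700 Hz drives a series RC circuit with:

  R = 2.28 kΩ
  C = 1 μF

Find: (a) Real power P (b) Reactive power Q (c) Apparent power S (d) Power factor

Step 1 — Angular frequency: ω = 2π·f = 2π·700 = 4398 rad/s.
Step 2 — Component impedances:
  R: Z = R = 2280 Ω
  C: Z = 1/(jωC) = -j/(ω·C) = 0 - j227.4 Ω
Step 3 — Series combination: Z_total = R + C = 2280 - j227.4 Ω = 2291∠-5.7° Ω.
Step 4 — Source phasor: V = 153∠73.3° V = 43.97 + j146.5 V.
Step 5 — Current: I = V / Z = 0.01275 + j0.06555 A = 0.06677∠79.0° A.
Step 6 — Complex power: S = V·I* = 10.17 - j1.014 VA.
Step 7 — Real power: P = Re(S) = 10.17 W.
Step 8 — Reactive power: Q = Im(S) = -1.014 VAR.
Step 9 — Apparent power: |S| = 10.22 VA.
Step 10 — Power factor: PF = P/|S| = 0.9951 (leading).

(a) P = 10.17 W  (b) Q = -1.014 VAR  (c) S = 10.22 VA  (d) PF = 0.9951 (leading)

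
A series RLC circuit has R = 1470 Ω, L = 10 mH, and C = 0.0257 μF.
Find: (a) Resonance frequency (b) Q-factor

Step 1 — Resonance condition Im(Z)=0 gives ω₀ = 1/√(LC).
Step 2 — ω₀ = 1/√(0.01·2.57e-08) = 6.238e+04 rad/s.
Step 3 — f₀ = ω₀/(2π) = 9928 Hz.
Step 4 — Series Q: Q = ω₀L/R = 6.238e+04·0.01/1470 = 0.4243.

(a) f₀ = 9928 Hz  (b) Q = 0.4243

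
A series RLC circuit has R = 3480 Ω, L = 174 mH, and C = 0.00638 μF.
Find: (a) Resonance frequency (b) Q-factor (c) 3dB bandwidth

Step 1 — Resonance: ω₀ = 1/√(LC) = 1/√(0.174·6.38e-09) = 3.001e+04 rad/s.
Step 2 — f₀ = ω₀/(2π) = 4777 Hz.
Step 3 — Series Q: Q = ω₀L/R = 3.001e+04·0.174/3480 = 1.501.
Step 4 — Bandwidth: Δω = ω₀/Q = 2e+04 rad/s; BW = Δω/(2π) = 3183 Hz.

(a) f₀ = 4777 Hz  (b) Q = 1.501  (c) BW = 3183 Hz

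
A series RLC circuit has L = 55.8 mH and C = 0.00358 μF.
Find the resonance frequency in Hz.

Step 1 — Resonance condition Im(Z)=0 gives ω₀ = 1/√(LC).
Step 2 — ω₀ = 1/√(0.0558·3.58e-09) = 7.075e+04 rad/s.
Step 3 — f₀ = ω₀/(2π) = 1.126e+04 Hz.

f₀ = 1.126e+04 Hz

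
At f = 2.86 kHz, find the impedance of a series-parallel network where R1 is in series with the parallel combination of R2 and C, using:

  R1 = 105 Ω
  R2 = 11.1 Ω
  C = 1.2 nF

Step 1 — Angular frequency: ω = 2π·f = 2π·2860 = 1.797e+04 rad/s.
Step 2 — Component impedances:
  R1: Z = R = 105 Ω
  R2: Z = R = 11.1 Ω
  C: Z = 1/(jωC) = -j/(ω·C) = 0 - j4.637e+04 Ω
Step 3 — Parallel branch: R2 || C = 1/(1/R2 + 1/C) = 11.1 - j0.002657 Ω.
Step 4 — Series with R1: Z_total = R1 + (R2 || C) = 116.1 - j0.002657 Ω = 116.1∠-0.0° Ω.

Z = 116.1 - j0.002657 Ω = 116.1∠-0.0° Ω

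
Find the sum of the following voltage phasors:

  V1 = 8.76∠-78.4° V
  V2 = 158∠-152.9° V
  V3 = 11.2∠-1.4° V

Step 1 — Convert each phasor to rectangular form:
  V1 = 8.76·(cos(-78.4°) + j·sin(-78.4°)) = 1.761 - j8.581 V
  V2 = 158·(cos(-152.9°) + j·sin(-152.9°)) = -140.7 - j71.98 V
  V3 = 11.2·(cos(-1.4°) + j·sin(-1.4°)) = 11.2 - j0.2736 V
Step 2 — Sum components: V_total = -127.7 - j80.83 V.
Step 3 — Convert to polar: |V_total| = 151.1 V, ∠V_total = -147.7°.

V_total = 151.1∠-147.7° V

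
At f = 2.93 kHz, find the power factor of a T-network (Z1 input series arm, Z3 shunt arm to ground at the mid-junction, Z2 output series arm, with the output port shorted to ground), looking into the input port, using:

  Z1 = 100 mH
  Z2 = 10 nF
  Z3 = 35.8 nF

Step 1 — Angular frequency: ω = 2π·f = 2π·2930 = 1.841e+04 rad/s.
Step 2 — Component impedances:
  Z1: Z = jωL = j·1.841e+04·0.1 = 0 + j1841 Ω
  Z2: Z = 1/(jωC) = -j/(ω·C) = 0 - j5432 Ω
  Z3: Z = 1/(jωC) = -j/(ω·C) = 0 - j1517 Ω
Step 3 — With the output port shorted to ground, the output series arm Z2 runs from the junction to ground; the shunt arm Z3 also runs from the junction to ground. They appear in parallel: Z3 || Z2 = 0 - j1186 Ω.
Step 4 — Series with input arm Z1: Z_in = Z1 + (Z3 || Z2) = 0 + j655 Ω = 655∠90.0° Ω.
Step 5 — Power factor: PF = cos(φ) = Re(Z)/|Z| = 0/655 = 0.
Step 6 — Type: Im(Z) = 655 ⇒ lagging (phase φ = 90.0°).

PF = 0 (lagging, φ = 90.0°)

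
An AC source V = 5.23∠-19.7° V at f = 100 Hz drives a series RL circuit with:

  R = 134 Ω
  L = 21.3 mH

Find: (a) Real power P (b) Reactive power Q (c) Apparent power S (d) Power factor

Step 1 — Angular frequency: ω = 2π·f = 2π·100 = 628.3 rad/s.
Step 2 — Component impedances:
  R: Z = R = 134 Ω
  L: Z = jωL = j·628.3·0.0213 = 0 + j13.38 Ω
Step 3 — Series combination: Z_total = R + L = 134 + j13.38 Ω = 134.7∠5.7° Ω.
Step 4 — Source phasor: V = 5.23∠-19.7° V = 4.924 - j1.763 V.
Step 5 — Current: I = V / Z = 0.03508 - j0.01666 A = 0.03884∠-25.4° A.
Step 6 — Complex power: S = V·I* = 0.2021 + j0.02019 VA.
Step 7 — Real power: P = Re(S) = 0.2021 W.
Step 8 — Reactive power: Q = Im(S) = 0.02019 VAR.
Step 9 — Apparent power: |S| = 0.2031 VA.
Step 10 — Power factor: PF = P/|S| = 0.995 (lagging).

(a) P = 0.2021 W  (b) Q = 0.02019 VAR  (c) S = 0.2031 VA  (d) PF = 0.995 (lagging)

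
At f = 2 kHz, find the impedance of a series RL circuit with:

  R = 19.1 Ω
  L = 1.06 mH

Step 1 — Angular frequency: ω = 2π·f = 2π·2000 = 1.257e+04 rad/s.
Step 2 — Component impedances:
  R: Z = R = 19.1 Ω
  L: Z = jωL = j·1.257e+04·0.00106 = 0 + j13.32 Ω
Step 3 — Series combination: Z_total = R + L = 19.1 + j13.32 Ω = 23.29∠34.9° Ω.

Z = 19.1 + j13.32 Ω = 23.29∠34.9° Ω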